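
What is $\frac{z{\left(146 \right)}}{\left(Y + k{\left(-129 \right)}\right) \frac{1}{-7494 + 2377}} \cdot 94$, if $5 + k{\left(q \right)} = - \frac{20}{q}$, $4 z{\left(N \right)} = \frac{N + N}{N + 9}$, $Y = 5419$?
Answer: $- \frac{2264779083}{54128015} \approx -41.841$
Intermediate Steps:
$z{\left(N \right)} = \frac{N}{2 \left(9 + N\right)}$ ($z{\left(N \right)} = \frac{\left(N + N\right) \frac{1}{N + 9}}{4} = \frac{2 N \frac{1}{9 + N}}{4} = \frac{N}{2 \left(9 + N\right)}$)
$k{\left(q \right)} = -5 - \frac{20}{q}$
$\frac{z{\left(146 \right)}}{\left(Y + k{\left(-129 \right)}\right) \frac{1}{-7494 + 2377}} \cdot 94 = \frac{\frac{1}{2} \cdot 146 \frac{1}{9 + 146}}{\left(5419 - \left(5 + \frac{20}{-129}\right)\right) \frac{1}{-7494 + 2377}} \cdot 94 = \frac{\frac{1}{2} \cdot 146 \cdot \frac{1}{155}}{\left(5419 - \frac{625}{129}\right) \frac{1}{-5117}} \cdot 94 = \frac{\frac{1}{2} \cdot 146 \cdot \frac{1}{155}}{\left(5419 + \left(-5 + \frac{20}{129}\right)\right) \left(- \frac{1}{5117}\right)} 94 = \frac{73}{155 \left(5419 - \frac{625}{129}\right) \left(- \frac{1}{5117}\right)} 94 = \frac{73}{155 \cdot \frac{698426}{129} \left(- \frac{1}{5117}\right)} 94 = \frac{73}{155 \left(- \frac{698426}{660093}\right)} 94 = \frac{73}{155} \left(- \frac{660093}{698426}\right) 94 = \left(- \frac{48186789}{108256030}\right) 94 = - \frac{2264779083}{54128015}$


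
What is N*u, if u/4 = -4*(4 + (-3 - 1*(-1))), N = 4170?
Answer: -133440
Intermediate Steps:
u = -32 (u = 4*(-4*(4 + (-3 - 1*(-1)))) = 4*(-4*(4 + (-3 + 1))) = 4*(-4*(4 - 2)) = 4*(-4*2) = 4*(-8) = -32)
N*u = 4170*(-32) = -133440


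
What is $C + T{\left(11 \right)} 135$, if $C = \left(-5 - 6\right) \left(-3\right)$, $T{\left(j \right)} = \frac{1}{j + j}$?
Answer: $\frac{861}{22} \approx 39.136$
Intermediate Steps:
$T{\left(j \right)} = \frac{1}{2 j}$
$C = 33$ ($C = \left(-11\right) \left(-3\right) = 33$)
$C + T{\left(11 \right)} 135 = 33 + \frac{1}{2 \cdot 11} \cdot 135 = 33 + \frac{1}{2} \cdot \frac{1}{11} \cdot 135 = 33 + \frac{1}{22} \cdot 135 = 33 + \frac{135}{22} = \frac{861}{22}$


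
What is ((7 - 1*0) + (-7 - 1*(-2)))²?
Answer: 4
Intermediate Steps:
((7 - 1*0) + (-7 - 1*(-2)))² = ((7 + 0) + (-7 + 2))² = (7 - 5)² = 2² = 4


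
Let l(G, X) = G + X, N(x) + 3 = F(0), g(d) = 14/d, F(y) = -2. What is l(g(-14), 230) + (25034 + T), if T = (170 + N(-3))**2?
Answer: 52488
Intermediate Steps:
N(x) = -5 (N(x) = -3 - 2 = -5)
T = 27225 (T = (170 - 5)**2 = 165**2 = 27225)
l(g(-14), 230) + (25034 + T) = (14/(-14) + 230) + (25034 + 27225) = (14*(-1/14) + 230) + 52259 = (-1 + 230) + 52259 = 229 + 52259 = 52488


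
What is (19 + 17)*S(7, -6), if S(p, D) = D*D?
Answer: 1296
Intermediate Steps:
S(p, D) = D²
(19 + 17)*S(7, -6) = (19 + 17)*(-6)² = 36*36 = 1296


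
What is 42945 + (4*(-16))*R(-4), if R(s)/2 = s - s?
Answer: 42945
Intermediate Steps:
R(s) = 0 (R(s) = 2*(s - s) = 2*0 = 0)
42945 + (4*(-16))*R(-4) = 42945 + (4*(-16))*0 = 42945 - 64*0 = 42945 + 0 = 42945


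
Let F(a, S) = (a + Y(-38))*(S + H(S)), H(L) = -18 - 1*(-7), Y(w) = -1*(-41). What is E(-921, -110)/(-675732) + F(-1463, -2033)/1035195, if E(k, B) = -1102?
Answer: 46790518873/16655104470 ≈ 2.8094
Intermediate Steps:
Y(w) = 41
H(L) = -11 (H(L) = -18 + 7 = -11)
F(a, S) = (-11 + S)*(41 + a) (F(a, S) = (a + 41)*(S - 11) = (41 + a)*(-11 + S) = (-11 + S)*(41 + a))
E(-921, -110)/(-675732) + F(-1463, -2033)/1035195 = -1102/(-675732) + (-451 - 11*(-1463) + 41*(-2033) - 2033*(-1463))/1035195 = -1102*(-1/675732) + (-451 + 16093 - 83353 + 2974279)*(1/1035195) = 551/337866 + 2906568*(1/1035195) = 551/337866 + 138408/49295 = 46790518873/16655104470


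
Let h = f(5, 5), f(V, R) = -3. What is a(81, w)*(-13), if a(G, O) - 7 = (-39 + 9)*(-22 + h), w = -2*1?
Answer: -9841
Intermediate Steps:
w = -2
h = -3
a(G, O) = 757 (a(G, O) = 7 + (-39 + 9)*(-22 - 3) = 7 - 30*(-25) = 7 + 750 = 757)
a(81, w)*(-13) = 757*(-13) = -9841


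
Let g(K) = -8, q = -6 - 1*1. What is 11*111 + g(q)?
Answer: 1213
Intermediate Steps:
q = -7 (q = -6 - 1 = -7)
11*111 + g(q) = 11*111 - 8 = 1221 - 8 = 1213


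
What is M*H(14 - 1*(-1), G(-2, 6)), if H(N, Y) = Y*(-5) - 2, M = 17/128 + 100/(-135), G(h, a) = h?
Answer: -2101/432 ≈ -4.8634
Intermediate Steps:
M = -2101/3456 (M = 17*(1/128) + 100*(-1/135) = 17/128 - 20/27 = -2101/3456 ≈ -0.60793)
H(N, Y) = -2 - 5*Y (H(N, Y) = -5*Y - 2 = -2 - 5*Y)
M*H(14 - 1*(-1), G(-2, 6)) = -2101*(-2 - 5*(-2))/3456 = -2101*(-2 + 10)/3456 = -2101/3456*8 = -2101/432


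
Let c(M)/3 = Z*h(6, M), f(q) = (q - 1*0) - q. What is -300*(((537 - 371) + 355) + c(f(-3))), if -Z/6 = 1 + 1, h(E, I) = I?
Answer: -156300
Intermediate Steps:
f(q) = 0 (f(q) = (q + 0) - q = q - q = 0)
Z = -12 (Z = -6*(1 + 1) = -6*2 = -12)
c(M) = -36*M (c(M) = 3*(-12*M) = -36*M)
-300*(((537 - 371) + 355) + c(f(-3))) = -300*(((537 - 371) + 355) - 36*0) = -300*((166 + 355) + 0) = -300*(521 + 0) = -300*521 = -156300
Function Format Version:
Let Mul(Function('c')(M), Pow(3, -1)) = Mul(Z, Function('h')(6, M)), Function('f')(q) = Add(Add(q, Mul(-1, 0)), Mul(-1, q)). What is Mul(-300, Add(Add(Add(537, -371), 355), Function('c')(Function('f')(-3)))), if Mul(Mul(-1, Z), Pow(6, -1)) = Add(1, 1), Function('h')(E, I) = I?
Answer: -156300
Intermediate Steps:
Function('f')(q) = 0 (Function('f')(q) = Add(Add(q, 0), Mul(-1, q)) = Add(q, Mul(-1, q)) = 0)
Z = -12 (Z = Mul(-6, Add(1, 1)) = Mul(-6, 2) = -12)
Function('c')(M) = Mul(-36, M) (Function('c')(M) = Mul(3, Mul(-12, M)) = Mul(-36, M))
Mul(-300, Add(Add(Add(537, -371), 355), Function('c')(Function('f')(-3)))) = Mul(-300, Add(Add(Add(537, -371), 355), Mul(-36, 0))) = Mul(-300, Add(Add(166, 355), 0)) = Mul(-300, Add(521, 0)) = Mul(-300, 521) = -156300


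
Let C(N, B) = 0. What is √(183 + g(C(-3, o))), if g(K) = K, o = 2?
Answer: √183 ≈ 13.528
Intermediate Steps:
√(183 + g(C(-3, o))) = √(183 + 0) = √183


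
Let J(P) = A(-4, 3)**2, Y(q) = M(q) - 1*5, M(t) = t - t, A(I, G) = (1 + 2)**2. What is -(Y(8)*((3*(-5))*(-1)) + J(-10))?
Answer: -6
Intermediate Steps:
A(I, G) = 9 (A(I, G) = 3**2 = 9)
M(t) = 0
Y(q) = -5 (Y(q) = 0 - 1*5 = 0 - 5 = -5)
J(P) = 81 (J(P) = 9**2 = 81)
-(Y(8)*((3*(-5))*(-1)) + J(-10)) = -(-5*3*(-5)*(-1) + 81) = -(-(-75)*(-1) + 81) = -(-5*15 + 81) = -(-75 + 81) = -1*6 = -6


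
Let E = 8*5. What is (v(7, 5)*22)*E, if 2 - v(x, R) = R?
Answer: -2640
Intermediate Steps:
E = 40
v(x, R) = 2 - R
(v(7, 5)*22)*E = ((2 - 1*5)*22)*40 = ((2 - 5)*22)*40 = -3*22*40 = -66*40 = -2640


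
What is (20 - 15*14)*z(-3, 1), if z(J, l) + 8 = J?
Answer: 2090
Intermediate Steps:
z(J, l) = -8 + J
(20 - 15*14)*z(-3, 1) = (20 - 15*14)*(-8 - 3) = (20 - 210)*(-11) = -190*(-11) = 2090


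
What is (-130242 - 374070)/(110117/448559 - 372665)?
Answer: 113106843204/83581064809 ≈ 1.3533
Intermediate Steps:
(-130242 - 374070)/(110117/448559 - 372665) = -504312/(110117*(1/448559) - 372665) = -504312/(110117/448559 - 372665) = -504312/(-167162129618/448559) = -504312*(-448559/167162129618) = 113106843204/83581064809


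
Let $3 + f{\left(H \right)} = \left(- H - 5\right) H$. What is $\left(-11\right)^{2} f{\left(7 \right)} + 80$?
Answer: $-10447$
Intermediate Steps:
$f{\left(H \right)} = -3 + H \left(-5 - H\right)$ ($f{\left(H \right)} = -3 + \left(- H - 5\right) H = -3 + \left(-5 - H\right) H = -3 + H \left(-5 - H\right)$)
$\left(-11\right)^{2} f{\left(7 \right)} + 80 = \left(-11\right)^{2} \left(-3 - 7^{2} - 35\right) + 80 = 121 \left(-3 - 49 - 35\right) + 80 = 121 \left(-87\right) + 80 = -10527 + 80 = -10447$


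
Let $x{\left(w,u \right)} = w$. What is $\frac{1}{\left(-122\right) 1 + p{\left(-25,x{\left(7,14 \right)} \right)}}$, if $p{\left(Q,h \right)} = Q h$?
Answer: $- \frac{1}{297} \approx -0.003367$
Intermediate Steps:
$\frac{1}{\left(-122\right) 1 + p{\left(-25,x{\left(7,14 \right)} \right)}} = \frac{1}{\left(-122\right) 1 - 175} = \frac{1}{-122 - 175} = \frac{1}{-297} = - \frac{1}{297}$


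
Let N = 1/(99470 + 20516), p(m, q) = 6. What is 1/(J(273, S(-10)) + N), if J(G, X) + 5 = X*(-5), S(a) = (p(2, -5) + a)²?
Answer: -119986/10198809 ≈ -0.011765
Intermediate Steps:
S(a) = (6 + a)²
J(G, X) = -5 - 5*X (J(G, X) = -5 + X*(-5) = -5 - 5*X)
N = 1/119986 ≈ 8.3343e-6
1/(J(273, S(-10)) + N) = 1/((-5 - 5*(6 - 10)²) + 1/119986) = 1/((-5 - 5*(-4)²) + 1/119986) = 1/((-5 - 5*16) + 1/119986) = 1/((-5 - 80) + 1/119986) = 1/(-85 + 1/119986) = 1/(-10198809/119986) = -119986/10198809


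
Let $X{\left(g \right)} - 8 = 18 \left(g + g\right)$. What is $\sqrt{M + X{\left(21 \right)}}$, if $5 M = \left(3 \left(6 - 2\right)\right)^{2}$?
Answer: $\frac{2 \sqrt{4955}}{5} \approx 28.157$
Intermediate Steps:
$X{\left(g \right)} = 8 + 36 g$ ($X{\left(g \right)} = 8 + 18 \left(g + g\right) = 8 + 18 \cdot 2 g = 8 + 36 g$)
$M = \frac{144}{5}$ ($M = \frac{\left(3 \left(6 - 2\right)\right)^{2}}{5} = \frac{\left(3 \cdot 4\right)^{2}}{5} = \frac{12^{2}}{5} = \frac{1}{5} \cdot 144 = \frac{144}{5} \approx 28.8$)
$\sqrt{M + X{\left(21 \right)}} = \sqrt{\frac{144}{5} + \left(8 + 36 \cdot 21\right)} = \sqrt{\frac{144}{5} + \left(8 + 756\right)} = \sqrt{\frac{144}{5} + 764} = \sqrt{\frac{3964}{5}} = \frac{2 \sqrt{4955}}{5}$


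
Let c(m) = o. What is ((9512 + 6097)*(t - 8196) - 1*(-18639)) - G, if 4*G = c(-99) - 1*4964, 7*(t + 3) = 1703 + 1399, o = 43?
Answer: -3389156537/28 ≈ -1.2104e+8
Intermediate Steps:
c(m) = 43
t = 3081/7 (t = -3 + (1703 + 1399)/7 = -3 + (⅐)*3102 = -3 + 3102/7 = 3081/7 ≈ 440.14)
G = -4921/4 (G = (43 - 1*4964)/4 = (43 - 4964)/4 = (¼)*(-4921) = -4921/4 ≈ -1230.3)
((9512 + 6097)*(t - 8196) - 1*(-18639)) - G = ((9512 + 6097)*(3081/7 - 8196) - 1*(-18639)) - 1*(-4921/4) = (15609*(-54291/7) + 18639) + 4921/4 = (-847428219/7 + 18639) + 4921/4 = -847297746/7 + 4921/4 = -3389156537/28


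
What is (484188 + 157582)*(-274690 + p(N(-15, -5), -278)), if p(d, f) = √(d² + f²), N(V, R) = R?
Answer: -176287801300 + 641770*√77309 ≈ -1.7611e+11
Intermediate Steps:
(484188 + 157582)*(-274690 + p(N(-15, -5), -278)) = (484188 + 157582)*(-274690 + √((-5)² + (-278)²)) = 641770*(-274690 + √(25 + 77284)) = 641770*(-274690 + √77309) = -176287801300 + 641770*√77309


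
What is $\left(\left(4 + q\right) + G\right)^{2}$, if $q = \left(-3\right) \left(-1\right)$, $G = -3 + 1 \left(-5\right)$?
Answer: $1$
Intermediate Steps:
$G = -8$ ($G = -3 - 5 = -8$)
$q = 3$
$\left(\left(4 + q\right) + G\right)^{2} = \left(\left(4 + 3\right) - 8\right)^{2} = \left(7 - 8\right)^{2} = \left(-1\right)^{2} = 1$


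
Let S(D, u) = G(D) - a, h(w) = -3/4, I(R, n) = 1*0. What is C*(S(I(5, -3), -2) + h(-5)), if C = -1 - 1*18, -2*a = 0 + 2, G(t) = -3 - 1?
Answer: 285/4 ≈ 71.250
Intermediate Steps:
I(R, n) = 0
G(t) = -4
h(w) = -3/4 (h(w) = -3*1/4 = -3/4)
a = -1 (a = -(0 + 2)/2 = -1/2*2 = -1)
S(D, u) = -3 (S(D, u) = -4 - 1*(-1) = -4 + 1 = -3)
C = -19 (C = -1 - 18 = -19)
C*(S(I(5, -3), -2) + h(-5)) = -19*(-3 - 3/4) = -19*(-15/4) = 285/4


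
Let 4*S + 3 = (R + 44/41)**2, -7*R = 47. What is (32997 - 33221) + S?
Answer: -35714285/164738 ≈ -216.79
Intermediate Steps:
R = -47/7 (R = -1/7*47 = -47/7 ≈ -6.7143)
S = 1187027/164738 (S = -3/4 + (-47/7 + 44/41)**2/4 = -3/4 + (-1619/287)**2/4 = -3/4 + (1/4)*(2621161/82369) = -3/4 + 2621161/329476 = 1187027/164738 ≈ 7.2055)
(32997 - 33221) + S = (32997 - 33221) + 1187027/164738 = -224 + 1187027/164738 = -35714285/164738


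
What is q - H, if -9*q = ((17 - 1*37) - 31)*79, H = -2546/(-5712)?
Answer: 1277263/2856 ≈ 447.22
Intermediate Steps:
H = 1273/2856 (H = -2546*(-1/5712) = 1273/2856 ≈ 0.44573)
q = 1343/3 (q = -((17 - 1*37) - 31)*79/9 = -((17 - 37) - 31)*79/9 = -(-20 - 31)*79/9 = -(-17)*79/3 = -1/9*(-4029) = 1343/3 ≈ 447.67)
q - H = 1343/3 - 1*1273/2856 = 1343/3 - 1273/2856 = 1277263/2856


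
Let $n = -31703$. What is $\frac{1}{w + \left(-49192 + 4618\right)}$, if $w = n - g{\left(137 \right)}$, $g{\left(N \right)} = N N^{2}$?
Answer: $- \frac{1}{2647630} \approx -3.777 \cdot 10^{-7}$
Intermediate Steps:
$g{\left(N \right)} = N^{3}$
$w = -2603056$ ($w = -31703 - 137^{3} = -31703 - 2571353 = -2603056$)
$\frac{1}{w + \left(-49192 + 4618\right)} = \frac{1}{-2603056 + \left(-49192 + 4618\right)} = \frac{1}{-2603056 - 44574} = \frac{1}{-2647630} = - \frac{1}{2647630}$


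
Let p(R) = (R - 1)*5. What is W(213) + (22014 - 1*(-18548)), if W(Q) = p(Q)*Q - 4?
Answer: 266338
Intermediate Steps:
p(R) = -5 + 5*R (p(R) = (-1 + R)*5 = -5 + 5*R)
W(Q) = -4 + Q*(-5 + 5*Q) (W(Q) = (-5 + 5*Q)*Q - 4 = Q*(-5 + 5*Q) - 4 = -4 + Q*(-5 + 5*Q))
W(213) + (22014 - 1*(-18548)) = (-4 + 5*213*(-1 + 213)) + (22014 - 1*(-18548)) = (-4 + 5*213*212) + (22014 + 18548) = (-4 + 225780) + 40562 = 225776 + 40562 = 266338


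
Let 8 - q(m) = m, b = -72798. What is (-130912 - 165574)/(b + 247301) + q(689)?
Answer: -119133029/174503 ≈ -682.70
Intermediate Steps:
q(m) = 8 - m
(-130912 - 165574)/(b + 247301) + q(689) = (-130912 - 165574)/(-72798 + 247301) + (8 - 1*689) = -296486/174503 + (8 - 689) = -296486*1/174503 - 681 = -296486/174503 - 681 = -119133029/174503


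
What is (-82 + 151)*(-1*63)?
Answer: -4347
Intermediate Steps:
(-82 + 151)*(-1*63) = 69*(-63) = -4347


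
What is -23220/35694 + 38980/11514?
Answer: 10407380/3805377 ≈ 2.7349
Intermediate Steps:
-23220/35694 + 38980/11514 = -23220*1/35694 + 38980*(1/11514) = -430/661 + 19490/5757 = 10407380/3805377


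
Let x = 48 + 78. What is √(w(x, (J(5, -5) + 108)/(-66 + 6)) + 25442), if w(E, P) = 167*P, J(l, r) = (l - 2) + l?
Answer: √5651805/15 ≈ 158.49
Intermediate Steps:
J(l, r) = -2 + 2*l (J(l, r) = (-2 + l) + l = -2 + 2*l)
x = 126
√(w(x, (J(5, -5) + 108)/(-66 + 6)) + 25442) = √(167*(((-2 + 2*5) + 108)/(-66 + 6)) + 25442) = √(167*(((-2 + 10) + 108)/(-60)) + 25442) = √(167*((8 + 108)*(-1/60)) + 25442) = √(167*(116*(-1/60)) + 25442) = √(167*(-29/15) + 25442) = √(-4843/15 + 25442) = √(376787/15) = √5651805/15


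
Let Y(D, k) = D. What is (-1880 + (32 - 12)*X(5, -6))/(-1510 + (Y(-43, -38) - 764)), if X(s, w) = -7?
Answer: 2020/2317 ≈ 0.87182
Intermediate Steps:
(-1880 + (32 - 12)*X(5, -6))/(-1510 + (Y(-43, -38) - 764)) = (-1880 + (32 - 12)*(-7))/(-1510 + (-43 - 764)) = (-1880 + 20*(-7))/(-1510 - 807) = (-1880 - 140)/(-2317) = -2020*(-1/2317) = 2020/2317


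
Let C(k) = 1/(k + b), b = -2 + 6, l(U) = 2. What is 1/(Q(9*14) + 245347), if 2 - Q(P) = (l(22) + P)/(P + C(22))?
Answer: 3277/804005345 ≈ 4.0758e-6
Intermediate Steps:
b = 4
C(k) = 1/(4 + k) (C(k) = 1/(k + 4) = 1/(4 + k))
Q(P) = 2 - (2 + P)/(1/26 + P) (Q(P) = 2 - (2 + P)/(P + 1/(4 + 22)) = 2 - (2 + P)/(P + 1/26) = 2 - (2 + P)/(1/26 + P))
1/(Q(9*14) + 245347) = 1/(2*(-25 + 13*(9*14))/(1 + 26*(9*14)) + 245347) = 1/(2*(-25 + 13*126)/(1 + 26*126) + 245347) = 1/(2*(-25 + 1638)/(1 + 3276) + 245347) = 1/(2*1613/3277 + 245347) = 1/(2*(1/3277)*1613 + 245347) = 1/(3226/3277 + 245347) = 1/(804005345/3277) = 3277/804005345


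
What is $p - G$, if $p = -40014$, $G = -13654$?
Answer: $-26360$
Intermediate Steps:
$p - G = -40014 - -13654 = -40014 + 13654 = -26360$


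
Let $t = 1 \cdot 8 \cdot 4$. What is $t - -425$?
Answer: $457$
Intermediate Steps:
$t = 32$ ($t = 8 \cdot 4 = 32$)
$t - -425 = 32 - -425 = 32 + 425 = 457$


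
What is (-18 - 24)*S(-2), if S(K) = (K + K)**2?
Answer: -672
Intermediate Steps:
S(K) = 4*K**2 (S(K) = (2*K)**2 = 4*K**2)
(-18 - 24)*S(-2) = (-18 - 24)*(4*(-2)**2) = -168*4 = -42*16 = -672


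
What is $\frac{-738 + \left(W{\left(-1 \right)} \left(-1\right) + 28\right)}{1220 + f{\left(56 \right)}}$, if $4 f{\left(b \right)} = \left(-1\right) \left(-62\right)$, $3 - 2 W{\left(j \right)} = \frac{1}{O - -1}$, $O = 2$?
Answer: $- \frac{4268}{7413} \approx -0.57575$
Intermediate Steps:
$W{\left(j \right)} = \frac{4}{3}$ ($W{\left(j \right)} = \frac{3}{2} - \frac{1}{2 \left(2 - -1\right)} = \frac{3}{2} - \frac{1}{2 \left(2 + 1\right)} = \frac{3}{2} - \frac{1}{2 \cdot 3} = \frac{3}{2} - \frac{1}{6} = \frac{4}{3}$)
$f{\left(b \right)} = \frac{31}{2}$ ($f{\left(b \right)} = \frac{\left(-1\right) \left(-62\right)}{4} = \frac{1}{4} \cdot 62 = \frac{31}{2}$)
$\frac{-738 + \left(W{\left(-1 \right)} \left(-1\right) + 28\right)}{1220 + f{\left(56 \right)}} = \frac{-738 + \left(\frac{4}{3} \left(-1\right) + 28\right)}{1220 + \frac{31}{2}} = \frac{-738 + \left(- \frac{4}{3} + 28\right)}{\frac{2471}{2}} = \left(-738 + \frac{80}{3}\right) \frac{2}{2471} = \left(- \frac{2134}{3}\right) \frac{2}{2471} = - \frac{4268}{7413}$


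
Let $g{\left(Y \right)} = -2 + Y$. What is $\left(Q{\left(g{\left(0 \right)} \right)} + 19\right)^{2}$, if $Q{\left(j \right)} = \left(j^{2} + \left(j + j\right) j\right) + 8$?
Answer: $1521$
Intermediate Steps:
$Q{\left(j \right)} = 8 + 3 j^{2}$ ($Q{\left(j \right)} = \left(j^{2} + 2 j j\right) + 8 = \left(j^{2} + 2 j^{2}\right) + 8 = 3 j^{2} + 8 = 8 + 3 j^{2}$)
$\left(Q{\left(g{\left(0 \right)} \right)} + 19\right)^{2} = \left(\left(8 + 3 \left(-2 + 0\right)^{2}\right) + 19\right)^{2} = \left(\left(8 + 3 \left(-2\right)^{2}\right) + 19\right)^{2} = \left(\left(8 + 3 \cdot 4\right) + 19\right)^{2} = \left(\left(8 + 12\right) + 19\right)^{2} = \left(20 + 19\right)^{2} = 39^{2} = 1521$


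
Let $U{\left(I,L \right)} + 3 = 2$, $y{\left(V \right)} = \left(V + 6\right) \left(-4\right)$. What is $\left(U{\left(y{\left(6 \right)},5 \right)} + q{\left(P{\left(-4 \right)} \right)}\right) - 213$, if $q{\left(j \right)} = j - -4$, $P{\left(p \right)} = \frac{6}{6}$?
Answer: $-209$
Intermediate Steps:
$y{\left(V \right)} = -24 - 4 V$ ($y{\left(V \right)} = \left(6 + V\right) \left(-4\right) = -24 - 4 V$)
$P{\left(p \right)} = 1$ ($P{\left(p \right)} = 6 \cdot \frac{1}{6} = 1$)
$U{\left(I,L \right)} = -1$ ($U{\left(I,L \right)} = -3 + 2 = -1$)
$q{\left(j \right)} = 4 + j$ ($q{\left(j \right)} = j + 4 = 4 + j$)
$\left(U{\left(y{\left(6 \right)},5 \right)} + q{\left(P{\left(-4 \right)} \right)}\right) - 213 = \left(-1 + \left(4 + 1\right)\right) - 213 = \left(-1 + 5\right) - 213 = 4 - 213 = -209$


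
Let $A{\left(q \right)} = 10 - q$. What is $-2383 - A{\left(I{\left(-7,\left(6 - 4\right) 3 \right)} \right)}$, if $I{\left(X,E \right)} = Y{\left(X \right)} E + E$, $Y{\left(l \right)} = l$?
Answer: $-2429$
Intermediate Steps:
$I{\left(X,E \right)} = E + E X$ ($I{\left(X,E \right)} = X E + E = E X + E = E + E X$)
$-2383 - A{\left(I{\left(-7,\left(6 - 4\right) 3 \right)} \right)} = -2383 - \left(10 - \left(6 - 4\right) 3 \left(1 - 7\right)\right) = -2383 - \left(10 - 2 \cdot 3 \left(-6\right)\right) = -2383 - \left(10 - 6 \left(-6\right)\right) = -2383 - \left(10 - -36\right) = -2383 - \left(10 + 36\right) = -2383 - 46 = -2429$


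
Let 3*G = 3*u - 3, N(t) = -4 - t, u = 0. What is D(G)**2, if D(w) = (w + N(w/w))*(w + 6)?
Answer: 900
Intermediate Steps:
G = -1 (G = (3*0 - 3)/3 = (0 - 3)/3 = (1/3)*(-3) = -1)
D(w) = (-5 + w)*(6 + w) (D(w) = (w + (-4 - w/w))*(w + 6) = (w + (-4 - 1*1))*(6 + w) = (w + (-4 - 1))*(6 + w) = (w - 5)*(6 + w) = (-5 + w)*(6 + w))
D(G)**2 = (-30 - 1 + (-1)**2)**2 = (-30 - 1 + 1)**2 = (-30)**2 = 900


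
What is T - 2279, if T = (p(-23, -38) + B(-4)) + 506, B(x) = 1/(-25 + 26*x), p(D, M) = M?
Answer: -233620/129 ≈ -1811.0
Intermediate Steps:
T = 60371/129 (T = (-38 + 1/(-25 + 26*(-4))) + 506 = (-38 + 1/(-25 - 104)) + 506 = (-38 + 1/(-129)) + 506 = (-38 - 1/129) + 506 = -4903/129 + 506 = 60371/129 ≈ 467.99)
T - 2279 = 60371/129 - 2279 = -233620/129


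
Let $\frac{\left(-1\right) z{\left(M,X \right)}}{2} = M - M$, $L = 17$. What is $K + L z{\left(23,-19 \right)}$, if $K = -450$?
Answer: $-450$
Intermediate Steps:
$z{\left(M,X \right)} = 0$ ($z{\left(M,X \right)} = - 2 \left(M - M\right) = \left(-2\right) 0 = 0$)
$K + L z{\left(23,-19 \right)} = -450 + 17 \cdot 0 = -450 + 0 = -450$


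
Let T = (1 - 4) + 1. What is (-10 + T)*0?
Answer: 0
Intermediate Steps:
T = -2 (T = -3 + 1 = -2)
(-10 + T)*0 = (-10 - 2)*0 = -12*0 = 0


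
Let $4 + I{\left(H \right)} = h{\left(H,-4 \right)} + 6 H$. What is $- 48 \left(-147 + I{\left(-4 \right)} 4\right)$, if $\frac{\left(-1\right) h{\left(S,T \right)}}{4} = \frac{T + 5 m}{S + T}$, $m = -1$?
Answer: $13296$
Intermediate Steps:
$h{\left(S,T \right)} = - \frac{4 \left(-5 + T\right)}{S + T}$ ($h{\left(S,T \right)} = - 4 \frac{T + 5 \left(-1\right)}{S + T} = - 4 \frac{T - 5}{S + T} = - 4 \frac{-5 + T}{S + T} = - \frac{4 \left(-5 + T\right)}{S + T}$)
$I{\left(H \right)} = -4 + 6 H + \frac{36}{-4 + H}$ ($I{\left(H \right)} = -4 + \left(\frac{4 \left(5 - -4\right)}{H - 4} + 6 H\right) = -4 + \left(\frac{4 \left(5 + 4\right)}{-4 + H} + 6 H\right) = -4 + \left(4 \frac{1}{-4 + H} 9 + 6 H\right) = -4 + \left(\frac{36}{-4 + H} + 6 H\right) = -4 + \left(6 H + \frac{36}{-4 + H}\right) = -4 + 6 H + \frac{36}{-4 + H}$)
$- 48 \left(-147 + I{\left(-4 \right)} 4\right) = - 48 \left(-147 + \frac{2 \left(26 - -56 + 3 \left(-4\right)^{2}\right)}{-4 - 4} \cdot 4\right) = - 48 \left(-147 + \frac{2 \left(26 + 56 + 3 \cdot 16\right)}{-8} \cdot 4\right) = - 48 \left(-147 + 2 \left(- \frac{1}{8}\right) \left(26 + 56 + 48\right) 4\right) = - 48 \left(-147 + 2 \left(- \frac{1}{8}\right) 130 \cdot 4\right) = - 48 \left(-147 - 130\right) = \left(-48\right) \left(-277\right) = 13296$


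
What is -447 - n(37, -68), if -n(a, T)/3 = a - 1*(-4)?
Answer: -324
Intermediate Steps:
n(a, T) = -12 - 3*a (n(a, T) = -3*(a - 1*(-4)) = -3*(a + 4) = -3*(4 + a) = -12 - 3*a)
-447 - n(37, -68) = -447 - (-12 - 3*37) = -447 - (-12 - 111) = -447 - 1*(-123) = -447 + 123 = -324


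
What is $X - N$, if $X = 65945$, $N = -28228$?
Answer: $94173$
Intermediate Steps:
$X - N = 65945 - -28228 = 65945 + 28228 = 94173$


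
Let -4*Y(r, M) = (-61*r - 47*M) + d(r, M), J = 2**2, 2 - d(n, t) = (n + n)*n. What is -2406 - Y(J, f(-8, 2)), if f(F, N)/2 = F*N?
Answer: -4197/2 ≈ -2098.5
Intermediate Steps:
f(F, N) = 2*F*N (f(F, N) = 2*(F*N) = 2*F*N)
d(n, t) = 2 - 2*n**2 (d(n, t) = 2 - (n + n)*n = 2 - 2*n*n = 2 - 2*n**2)
J = 4
Y(r, M) = -1/2 + r**2/2 + 47*M/4 + 61*r/4 (Y(r, M) = -((-61*r - 47*M) + (2 - 2*r**2))/4 = -(2 - 61*r - 47*M - 2*r**2)/4 = -1/2 + r**2/2 + 47*M/4 + 61*r/4)
-2406 - Y(J, f(-8, 2)) = -2406 - (-1/2 + (1/2)*4**2 + 47*(2*(-8)*2)/4 + (61/4)*4) = -2406 - (-1/2 + (1/2)*16 + (47/4)*(-32) + 61) = -2406 - (-1/2 + 8 - 376 + 61) = -2406 - 1*(-615/2) = -2406 + 615/2 = -4197/2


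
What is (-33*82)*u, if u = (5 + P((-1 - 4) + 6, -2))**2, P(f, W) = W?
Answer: -24354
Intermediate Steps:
u = 9 (u = (5 - 2)**2 = 3**2 = 9)
(-33*82)*u = -33*82*9 = -2706*9 = -24354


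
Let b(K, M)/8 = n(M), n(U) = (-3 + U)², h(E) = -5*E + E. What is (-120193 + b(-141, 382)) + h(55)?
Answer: 1028715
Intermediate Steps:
h(E) = -4*E
b(K, M) = 8*(-3 + M)²
(-120193 + b(-141, 382)) + h(55) = (-120193 + 8*(-3 + 382)²) - 4*55 = (-120193 + 8*379²) - 220 = (-120193 + 8*143641) - 220 = (-120193 + 1149128) - 220 = 1028935 - 220 = 1028715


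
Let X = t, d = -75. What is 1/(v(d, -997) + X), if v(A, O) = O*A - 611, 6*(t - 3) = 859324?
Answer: 3/652163 ≈ 4.6001e-6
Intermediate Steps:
t = 429671/3 (t = 3 + (⅙)*859324 = 3 + 429662/3 = 429671/3 ≈ 1.4322e+5)
X = 429671/3 ≈ 1.4322e+5
v(A, O) = -611 + A*O (v(A, O) = A*O - 611 = -611 + A*O)
1/(v(d, -997) + X) = 1/((-611 - 75*(-997)) + 429671/3) = 1/((-611 + 74775) + 429671/3) = 1/(74164 + 429671/3) = 1/(652163/3) = 3/652163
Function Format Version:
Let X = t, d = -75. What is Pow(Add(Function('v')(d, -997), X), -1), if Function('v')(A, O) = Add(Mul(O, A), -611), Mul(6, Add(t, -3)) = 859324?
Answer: Rational(3, 652163) ≈ 4.6001e-6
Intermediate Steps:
t = Rational(429671, 3) (t = Add(3, Mul(Rational(1, 6), 859324)) = Add(3, Rational(429662, 3)) = Rational(429671, 3) ≈ 1.4322e+5)
X = Rational(429671, 3) ≈ 1.4322e+5
Function('v')(A, O) = Add(-611, Mul(A, O)) (Function('v')(A, O) = Add(Mul(A, O), -611) = Add(-611, Mul(A, O)))
Pow(Add(Function('v')(d, -997), X), -1) = Pow(Add(Add(-611, Mul(-75, -997)), Rational(429671, 3)), -1) = Pow(Add(Add(-611, 74775), Rational(429671, 3)), -1) = Pow(Add(74164, Rational(429671, 3)), -1) = Pow(Rational(652163, 3), -1) = Rational(3, 652163)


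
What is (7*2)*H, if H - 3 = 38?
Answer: 574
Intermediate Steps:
H = 41 (H = 3 + 38 = 41)
(7*2)*H = (7*2)*41 = 14*41 = 574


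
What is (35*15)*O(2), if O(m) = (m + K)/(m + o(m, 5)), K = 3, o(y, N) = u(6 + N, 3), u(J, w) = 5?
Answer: 375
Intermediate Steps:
o(y, N) = 5
O(m) = (3 + m)/(5 + m) (O(m) = (m + 3)/(m + 5) = (3 + m)/(5 + m))
(35*15)*O(2) = (35*15)*((3 + 2)/(5 + 2)) = 525*(5/7) = 375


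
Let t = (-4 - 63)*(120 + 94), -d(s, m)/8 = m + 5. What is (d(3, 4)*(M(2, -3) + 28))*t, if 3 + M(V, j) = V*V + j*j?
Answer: 39228768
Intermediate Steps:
d(s, m) = -40 - 8*m (d(s, m) = -8*(m + 5) = -8*(5 + m) = -40 - 8*m)
M(V, j) = -3 + V**2 + j**2 (M(V, j) = -3 + (V*V + j*j) = -3 + (V**2 + j**2) = -3 + V**2 + j**2)
t = -14338 (t = -67*214 = -14338)
(d(3, 4)*(M(2, -3) + 28))*t = ((-40 - 8*4)*((-3 + 2**2 + (-3)**2) + 28))*(-14338) = ((-40 - 32)*((-3 + 4 + 9) + 28))*(-14338) = -72*(10 + 28)*(-14338) = -72*38*(-14338) = -2736*(-14338) = 39228768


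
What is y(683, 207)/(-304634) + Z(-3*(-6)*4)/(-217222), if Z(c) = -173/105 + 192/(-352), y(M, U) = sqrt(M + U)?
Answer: 2533/250891410 - sqrt(890)/304634 ≈ -8.7834e-5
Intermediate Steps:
Z(c) = -2533/1155 (Z(c) = -173*1/105 + 192*(-1/352) = -173/105 - 6/11 = -2533/1155)
y(683, 207)/(-304634) + Z(-3*(-6)*4)/(-217222) = sqrt(683 + 207)/(-304634) - 2533/1155/(-217222) = sqrt(890)*(-1/304634) - 2533/1155*(-1/217222) = -sqrt(890)/304634 + 2533/250891410 = 2533/250891410 - sqrt(890)/304634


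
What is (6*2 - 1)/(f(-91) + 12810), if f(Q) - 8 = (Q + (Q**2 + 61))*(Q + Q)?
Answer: -11/1488864 ≈ -7.3882e-6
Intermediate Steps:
f(Q) = 8 + 2*Q*(61 + Q + Q**2) (f(Q) = 8 + (Q + (Q**2 + 61))*(Q + Q) = 8 + (Q + (61 + Q**2))*(2*Q) = 8 + (61 + Q + Q**2)*(2*Q) = 8 + 2*Q*(61 + Q + Q**2))
(6*2 - 1)/(f(-91) + 12810) = (6*2 - 1)/((8 + 2*(-91)**2 + 2*(-91)**3 + 122*(-91)) + 12810) = (12 - 1)/((8 + 2*8281 + 2*(-753571) - 11102) + 12810) = 11/((8 + 16562 - 1507142 - 11102) + 12810) = 11/(-1501674 + 12810) = 11/(-1488864) = -1/1488864*11 = -11/1488864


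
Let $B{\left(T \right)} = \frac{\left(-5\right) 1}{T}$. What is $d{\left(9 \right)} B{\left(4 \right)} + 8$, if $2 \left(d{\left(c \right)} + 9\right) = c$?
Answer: $\frac{109}{8} \approx 13.625$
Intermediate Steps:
$d{\left(c \right)} = -9 + \frac{c}{2}$
$B{\left(T \right)} = - \frac{5}{T}$
$d{\left(9 \right)} B{\left(4 \right)} + 8 = \left(-9 + \frac{1}{2} \cdot 9\right) \left(- \frac{5}{4}\right) + 8 = \left(-9 + \frac{9}{2}\right) \left(\left(-5\right) \frac{1}{4}\right) + 8 = \left(- \frac{9}{2}\right) \left(- \frac{5}{4}\right) + 8 = \frac{45}{8} + 8 = \frac{109}{8}$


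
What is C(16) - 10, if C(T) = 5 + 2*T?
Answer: 27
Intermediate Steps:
C(16) - 10 = (5 + 2*16) - 10 = (5 + 32) - 10 = 37 - 10 = 27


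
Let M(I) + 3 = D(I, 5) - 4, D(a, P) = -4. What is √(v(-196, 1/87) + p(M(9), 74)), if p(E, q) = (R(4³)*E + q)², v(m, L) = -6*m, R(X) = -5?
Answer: √17817 ≈ 133.48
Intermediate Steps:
M(I) = -11 (M(I) = -3 + (-4 - 4) = -3 - 8 = -11)
p(E, q) = (q - 5*E)² (p(E, q) = (-5*E + q)² = (q - 5*E)²)
√(v(-196, 1/87) + p(M(9), 74)) = √(-6*(-196) + (74 - 5*(-11))²) = √(1176 + (74 + 55)²) = √(1176 + 129²) = √(1176 + 16641) = √17817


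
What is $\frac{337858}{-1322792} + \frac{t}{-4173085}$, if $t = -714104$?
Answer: $- \frac{232649546781}{2760061726660} \approx -0.084291$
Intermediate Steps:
$\frac{337858}{-1322792} + \frac{t}{-4173085} = \frac{337858}{-1322792} - \frac{714104}{-4173085} = 337858 \left(- \frac{1}{1322792}\right) - - \frac{714104}{4173085} = - \frac{168929}{661396} + \frac{714104}{4173085} = - \frac{232649546781}{2760061726660}$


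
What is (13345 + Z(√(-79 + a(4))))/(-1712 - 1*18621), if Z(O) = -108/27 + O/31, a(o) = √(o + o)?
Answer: -13341/20333 - I*√(79 - 2*√2)/630323 ≈ -0.65613 - 1.3846e-5*I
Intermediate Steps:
a(o) = √2*√o (a(o) = √(2*o) = √2*√o)
Z(O) = -4 + O/31 (Z(O) = -108*1/27 + O*(1/31) = -4 + O/31)
(13345 + Z(√(-79 + a(4))))/(-1712 - 1*18621) = (13345 + (-4 + √(-79 + √2*√4)/31))/(-1712 - 1*18621) = (13345 + (-4 + √(-79 + √2*2)/31))/(-1712 - 18621) = (13345 + (-4 + √(-79 + 2*√2)/31))/(-20333) = (13341 + √(-79 + 2*√2)/31)*(-1/20333) = -13341/20333 - √(-79 + 2*√2)/630323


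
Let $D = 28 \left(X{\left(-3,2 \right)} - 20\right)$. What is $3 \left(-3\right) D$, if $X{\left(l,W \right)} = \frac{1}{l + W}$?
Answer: $5292$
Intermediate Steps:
$X{\left(l,W \right)} = \frac{1}{W + l}$
$D = -588$ ($D = 28 \left(\frac{1}{2 - 3} - 20\right) = 28 \left(\frac{1}{-1} - 20\right) = 28 \left(-1 - 20\right) = 28 \left(-21\right) = -588$)
$3 \left(-3\right) D = 3 \left(-3\right) \left(-588\right) = \left(-9\right) \left(-588\right) = 5292$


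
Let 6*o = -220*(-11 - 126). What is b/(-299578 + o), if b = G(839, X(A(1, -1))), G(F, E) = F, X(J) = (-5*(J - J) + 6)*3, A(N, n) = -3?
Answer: -2517/883664 ≈ -0.0028484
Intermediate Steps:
X(J) = 18 (X(J) = (-5*0 + 6)*3 = (0 + 6)*3 = 6*3 = 18)
o = 15070/3 (o = (-220*(-11 - 126))/6 = (-220*(-137))/6 = (1/6)*30140 = 15070/3 ≈ 5023.3)
b = 839
b/(-299578 + o) = 839/(-299578 + 15070/3) = 839/(-883664/3) = 839*(-3/883664) = -2517/883664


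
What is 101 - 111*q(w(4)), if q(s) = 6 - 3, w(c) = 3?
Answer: -232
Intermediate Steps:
q(s) = 3
101 - 111*q(w(4)) = 101 - 111*3 = 101 - 333 = -232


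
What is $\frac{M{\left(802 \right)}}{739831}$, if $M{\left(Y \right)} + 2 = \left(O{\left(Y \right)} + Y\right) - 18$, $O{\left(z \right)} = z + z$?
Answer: $\frac{2386}{739831} \approx 0.0032251$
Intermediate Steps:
$O{\left(z \right)} = 2 z$
$M{\left(Y \right)} = -20 + 3 Y$ ($M{\left(Y \right)} = -2 + \left(\left(2 Y + Y\right) - 18\right) = -2 + \left(3 Y - 18\right) = -2 + \left(-18 + 3 Y\right) = -20 + 3 Y$)
$\frac{M{\left(802 \right)}}{739831} = \frac{-20 + 3 \cdot 802}{739831} = \left(-20 + 2406\right) \frac{1}{739831} = 2386 \cdot \frac{1}{739831} = \frac{2386}{739831}$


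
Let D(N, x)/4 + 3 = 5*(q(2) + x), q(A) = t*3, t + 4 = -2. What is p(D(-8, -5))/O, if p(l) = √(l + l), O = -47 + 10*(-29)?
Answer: -4*I*√59/337 ≈ -0.091171*I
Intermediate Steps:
t = -6 (t = -4 - 2 = -6)
O = -337 (O = -47 - 290 = -337)
q(A) = -18 (q(A) = -6*3 = -18)
D(N, x) = -372 + 20*x (D(N, x) = -12 + 4*(5*(-18 + x)) = -12 + 4*(-90 + 5*x) = -12 + (-360 + 20*x) = -372 + 20*x)
p(l) = √2*√l (p(l) = √(2*l) = √2*√l)
p(D(-8, -5))/O = (√2*√(-372 + 20*(-5)))/(-337) = (√2*√(-372 - 100))*(-1/337) = (√2*√(-472))*(-1/337) = (√2*(2*I*√118))*(-1/337) = (4*I*√59)*(-1/337) = -4*I*√59/337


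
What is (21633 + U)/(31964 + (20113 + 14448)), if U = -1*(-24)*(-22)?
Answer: 1407/4435 ≈ 0.31725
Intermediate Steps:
U = -528 (U = 24*(-22) = -528)
(21633 + U)/(31964 + (20113 + 14448)) = (21633 - 528)/(31964 + (20113 + 14448)) = 21105/(31964 + 34561) = 21105/66525 = 21105*(1/66525) = 1407/4435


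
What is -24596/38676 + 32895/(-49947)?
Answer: -18945026/14634471 ≈ -1.2945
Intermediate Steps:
-24596/38676 + 32895/(-49947) = -24596*1/38676 + 32895*(-1/49947) = -559/879 - 10965/16649 = -18945026/14634471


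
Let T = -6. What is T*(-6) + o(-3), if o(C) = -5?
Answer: 31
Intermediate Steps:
T*(-6) + o(-3) = -6*(-6) - 5 = 36 - 5 = 31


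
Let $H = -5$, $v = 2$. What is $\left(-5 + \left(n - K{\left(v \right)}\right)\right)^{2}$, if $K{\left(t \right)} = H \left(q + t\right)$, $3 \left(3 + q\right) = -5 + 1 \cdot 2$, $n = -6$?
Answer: $441$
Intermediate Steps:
$q = -4$ ($q = -3 + \frac{-5 + 1 \cdot 2}{3} = -3 + \frac{-5 + 2}{3} = -3 + \frac{1}{3} \left(-3\right) = -3 - 1 = -4$)
$K{\left(t \right)} = 20 - 5 t$ ($K{\left(t \right)} = - 5 \left(-4 + t\right) = 20 - 5 t$)
$\left(-5 + \left(n - K{\left(v \right)}\right)\right)^{2} = \left(-5 - \left(26 - 10\right)\right)^{2} = \left(-5 - 16\right)^{2} = \left(-21\right)^{2} = 441$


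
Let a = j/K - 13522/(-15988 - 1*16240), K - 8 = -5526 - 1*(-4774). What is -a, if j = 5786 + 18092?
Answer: 94934977/2997204 ≈ 31.674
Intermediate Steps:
K = -744 (K = 8 + (-5526 - 1*(-4774)) = 8 + (-5526 + 4774) = 8 - 752 = -744)
j = 23878
a = -94934977/2997204 (a = 23878/(-744) - 13522/(-15988 - 1*16240) = 23878*(-1/744) - 13522/(-15988 - 16240) = -11939/372 - 13522/(-32228) = -11939/372 - 13522*(-1/32228) = -11939/372 + 6761/16114 = -94934977/2997204 ≈ -31.674)
-a = -1*(-94934977/2997204) = 94934977/2997204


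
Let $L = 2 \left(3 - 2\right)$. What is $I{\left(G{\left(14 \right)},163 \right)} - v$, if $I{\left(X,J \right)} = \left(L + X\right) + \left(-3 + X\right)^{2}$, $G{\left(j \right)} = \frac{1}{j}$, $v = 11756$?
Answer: $- \frac{2302089}{196} \approx -11745.0$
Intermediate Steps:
$L = 2$ ($L = 2 \cdot 1 = 2$)
$I{\left(X,J \right)} = 2 + X + \left(-3 + X\right)^{2}$ ($I{\left(X,J \right)} = \left(2 + X\right) + \left(-3 + X\right)^{2} = 2 + X + \left(-3 + X\right)^{2}$)
$I{\left(G{\left(14 \right)},163 \right)} - v = \left(2 + \frac{1}{14} + \left(-3 + \frac{1}{14}\right)^{2}\right) - 11756 = \left(2 + \frac{1}{14} + \left(- \frac{41}{14}\right)^{2}\right) - 11756 = \left(2 + \frac{1}{14} + \frac{1681}{196}\right) - 11756 = \frac{2087}{196} - 11756 = - \frac{2302089}{196}$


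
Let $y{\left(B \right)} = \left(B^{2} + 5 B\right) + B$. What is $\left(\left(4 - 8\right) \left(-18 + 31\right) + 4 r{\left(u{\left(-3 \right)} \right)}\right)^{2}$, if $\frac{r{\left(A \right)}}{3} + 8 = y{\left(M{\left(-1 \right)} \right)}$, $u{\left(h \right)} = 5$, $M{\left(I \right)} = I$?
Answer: $43264$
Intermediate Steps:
$y{\left(B \right)} = B^{2} + 6 B$
$r{\left(A \right)} = -39$ ($r{\left(A \right)} = -24 + 3 \left(- (6 - 1)\right) = -24 + 3 \left(\left(-1\right) 5\right) = -24 + 3 \left(-5\right) = -24 - 15 = -39$)
$\left(\left(4 - 8\right) \left(-18 + 31\right) + 4 r{\left(u{\left(-3 \right)} \right)}\right)^{2} = \left(\left(4 - 8\right) \left(-18 + 31\right) + 4 \left(-39\right)\right)^{2} = \left(\left(-4\right) 13 - 156\right)^{2} = \left(-52 - 156\right)^{2} = \left(-208\right)^{2} = 43264$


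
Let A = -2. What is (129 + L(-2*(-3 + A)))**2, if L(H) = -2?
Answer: 16129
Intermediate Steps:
(129 + L(-2*(-3 + A)))**2 = (129 - 2)**2 = 127**2 = 16129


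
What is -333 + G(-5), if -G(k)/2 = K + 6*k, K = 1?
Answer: -275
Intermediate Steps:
G(k) = -2 - 12*k (G(k) = -2*(1 + 6*k) = -2 - 12*k)
-333 + G(-5) = -333 + (-2 - 12*(-5)) = -333 + (-2 + 60) = -333 + 58 = -275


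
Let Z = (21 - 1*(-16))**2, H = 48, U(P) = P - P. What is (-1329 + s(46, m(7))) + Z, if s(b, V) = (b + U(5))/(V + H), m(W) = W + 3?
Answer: 1183/29 ≈ 40.793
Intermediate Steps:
U(P) = 0
m(W) = 3 + W
Z = 1369 (Z = (21 + 16)**2 = 37**2 = 1369)
s(b, V) = b/(48 + V) (s(b, V) = (b + 0)/(V + 48) = b/(48 + V))
(-1329 + s(46, m(7))) + Z = (-1329 + 46/(48 + (3 + 7))) + 1369 = (-1329 + 46/(48 + 10)) + 1369 = (-1329 + 46/58) + 1369 = (-1329 + 46*(1/58)) + 1369 = (-1329 + 23/29) + 1369 = -38518/29 + 1369 = 1183/29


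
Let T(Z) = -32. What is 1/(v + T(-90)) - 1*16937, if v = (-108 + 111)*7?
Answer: -186308/11 ≈ -16937.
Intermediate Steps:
v = 21 (v = 3*7 = 21)
1/(v + T(-90)) - 1*16937 = 1/(21 - 32) - 1*16937 = 1/(-11) - 16937 = -1/11 - 16937 = -186308/11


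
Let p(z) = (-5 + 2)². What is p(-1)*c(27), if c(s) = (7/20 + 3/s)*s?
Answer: 2241/20 ≈ 112.05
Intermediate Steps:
p(z) = 9 (p(z) = (-3)² = 9)
c(s) = s*(7/20 + 3/s) (c(s) = (7*(1/20) + 3/s)*s = (7/20 + 3/s)*s = s*(7/20 + 3/s))
p(-1)*c(27) = 9*(3 + (7/20)*27) = 9*(3 + 189/20) = 9*(249/20) = 2241/20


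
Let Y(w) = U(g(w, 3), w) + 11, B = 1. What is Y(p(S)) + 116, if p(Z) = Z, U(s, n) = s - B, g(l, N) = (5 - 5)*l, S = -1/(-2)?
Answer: 126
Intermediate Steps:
S = 1/2 (S = -1*(-1/2) = 1/2 ≈ 0.50000)
g(l, N) = 0 (g(l, N) = 0*l = 0)
U(s, n) = -1 + s (U(s, n) = s - 1*1 = s - 1 = -1 + s)
Y(w) = 10 (Y(w) = (-1 + 0) + 11 = -1 + 11 = 10)
Y(p(S)) + 116 = 10 + 116 = 126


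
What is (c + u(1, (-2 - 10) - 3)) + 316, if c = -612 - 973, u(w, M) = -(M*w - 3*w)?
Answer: -1251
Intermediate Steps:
u(w, M) = 3*w - M*w (u(w, M) = -(-3*w + M*w) = 3*w - M*w)
c = -1585
(c + u(1, (-2 - 10) - 3)) + 316 = (-1585 + 1*(3 - ((-2 - 10) - 3))) + 316 = (-1585 + 1*(3 - (-12 - 3))) + 316 = (-1585 + 1*(3 - 1*(-15))) + 316 = (-1585 + 1*(3 + 15)) + 316 = (-1585 + 1*18) + 316 = (-1585 + 18) + 316 = -1567 + 316 = -1251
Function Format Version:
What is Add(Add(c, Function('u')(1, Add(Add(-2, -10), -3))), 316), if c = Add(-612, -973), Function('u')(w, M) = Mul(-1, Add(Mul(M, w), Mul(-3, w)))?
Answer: -1251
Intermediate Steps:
Function('u')(w, M) = Add(Mul(3, w), Mul(-1, M, w)) (Function('u')(w, M) = Mul(-1, Add(Mul(-3, w), Mul(M, w))) = Add(Mul(3, w), Mul(-1, M, w)))
c = -1585
Add(Add(c, Function('u')(1, Add(Add(-2, -10), -3))), 316) = Add(Add(-1585, Mul(1, Add(3, Mul(-1, Add(Add(-2, -10), -3))))), 316) = Add(Add(-1585, Mul(1, Add(3, Mul(-1, Add(-12, -3))))), 316) = Add(Add(-1585, Mul(1, Add(3, Mul(-1, -15)))), 316) = Add(Add(-1585, Mul(1, Add(3, 15))), 316) = Add(Add(-1585, Mul(1, 18)), 316) = Add(Add(-1585, 18), 316) = Add(-1567, 316) = -1251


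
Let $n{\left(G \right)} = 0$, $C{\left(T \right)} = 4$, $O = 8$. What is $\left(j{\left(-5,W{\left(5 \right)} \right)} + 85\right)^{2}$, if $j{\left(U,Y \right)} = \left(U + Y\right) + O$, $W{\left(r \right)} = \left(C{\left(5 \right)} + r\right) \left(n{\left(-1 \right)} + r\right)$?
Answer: $17689$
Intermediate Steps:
$W{\left(r \right)} = r \left(4 + r\right)$ ($W{\left(r \right)} = \left(4 + r\right) \left(0 + r\right) = \left(4 + r\right) r = r \left(4 + r\right)$)
$j{\left(U,Y \right)} = 8 + U + Y$ ($j{\left(U,Y \right)} = \left(U + Y\right) + 8 = 8 + U + Y$)
$\left(j{\left(-5,W{\left(5 \right)} \right)} + 85\right)^{2} = \left(\left(8 - 5 + 5 \left(4 + 5\right)\right) + 85\right)^{2} = \left(\left(8 - 5 + 5 \cdot 9\right) + 85\right)^{2} = \left(\left(8 - 5 + 45\right) + 85\right)^{2} = \left(48 + 85\right)^{2} = 133^{2} = 17689$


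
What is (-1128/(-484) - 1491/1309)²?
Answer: 6007401/4231249 ≈ 1.4198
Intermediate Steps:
(-1128/(-484) - 1491/1309)² = (-1128*(-1/484) - 1491*1/1309)² = (282/121 - 213/187)² = (2451/2057)² = 6007401/4231249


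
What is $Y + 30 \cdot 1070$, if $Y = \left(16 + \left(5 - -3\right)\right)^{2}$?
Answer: $32676$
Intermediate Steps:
$Y = 576$ ($Y = \left(16 + \left(5 + 3\right)\right)^{2} = \left(16 + 8\right)^{2} = 24^{2} = 576$)
$Y + 30 \cdot 1070 = 576 + 30 \cdot 1070 = 576 + 32100 = 32676$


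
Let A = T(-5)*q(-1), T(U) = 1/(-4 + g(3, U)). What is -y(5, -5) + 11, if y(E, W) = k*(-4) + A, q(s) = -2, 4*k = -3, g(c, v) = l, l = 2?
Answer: 7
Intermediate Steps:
g(c, v) = 2
k = -¾ (k = (¼)*(-3) = -¾ ≈ -0.75000)
T(U) = -½ (T(U) = 1/(-4 + 2) = 1/(-2) = -½)
A = 1 (A = -½*(-2) = 1)
y(E, W) = 4 (y(E, W) = -¾*(-4) + 1 = 3 + 1 = 4)
-y(5, -5) + 11 = -1*4 + 11 = -4 + 11 = 7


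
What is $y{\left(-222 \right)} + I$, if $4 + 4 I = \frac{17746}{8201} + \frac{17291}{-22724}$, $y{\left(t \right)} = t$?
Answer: $- \frac{165971238795}{745438096} \approx -222.65$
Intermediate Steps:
$I = - \frac{483981483}{745438096}$ ($I = -1 + \frac{\frac{17746}{8201} + \frac{17291}{-22724}}{4} = -1 + \frac{17746 \cdot \frac{1}{8201} + 17291 \left(- \frac{1}{22724}\right)}{4} = -1 + \frac{\frac{17746}{8201} - \frac{17291}{22724}}{4} = -1 + \frac{1}{4} \cdot \frac{261456613}{186359524} = -1 + \frac{261456613}{745438096} = - \frac{483981483}{745438096} \approx -0.64926$)
$y{\left(-222 \right)} + I = -222 - \frac{483981483}{745438096} = - \frac{165971238795}{745438096}$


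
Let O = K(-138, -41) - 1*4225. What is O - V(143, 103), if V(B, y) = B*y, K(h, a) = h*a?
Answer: -13296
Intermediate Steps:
K(h, a) = a*h
O = 1433 (O = -41*(-138) - 1*4225 = 5658 - 4225 = 1433)
O - V(143, 103) = 1433 - 143*103 = 1433 - 1*14729 = 1433 - 14729 = -13296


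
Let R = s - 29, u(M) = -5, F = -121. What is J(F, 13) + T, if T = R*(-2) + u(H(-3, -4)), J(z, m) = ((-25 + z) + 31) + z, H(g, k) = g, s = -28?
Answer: -127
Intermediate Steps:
R = -57 (R = -28 - 29 = -57)
J(z, m) = 6 + 2*z (J(z, m) = (6 + z) + z = 6 + 2*z)
T = 109 (T = -57*(-2) - 5 = 114 - 5 = 109)
J(F, 13) + T = (6 + 2*(-121)) + 109 = (6 - 242) + 109 = -236 + 109 = -127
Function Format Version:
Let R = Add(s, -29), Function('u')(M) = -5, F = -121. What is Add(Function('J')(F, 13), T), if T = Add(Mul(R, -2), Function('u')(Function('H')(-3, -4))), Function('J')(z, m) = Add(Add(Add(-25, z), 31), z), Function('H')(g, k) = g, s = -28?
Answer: -127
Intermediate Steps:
R = -57 (R = Add(-28, -29) = -57)
Function('J')(z, m) = Add(6, Mul(2, z)) (Function('J')(z, m) = Add(Add(6, z), z) = Add(6, Mul(2, z)))
T = 109 (T = Add(Mul(-57, -2), -5) = Add(114, -5) = 109)
Add(Function('J')(F, 13), T) = Add(Add(6, Mul(2, -121)), 109) = Add(Add(6, -242), 109) = Add(-236, 109) = -127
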